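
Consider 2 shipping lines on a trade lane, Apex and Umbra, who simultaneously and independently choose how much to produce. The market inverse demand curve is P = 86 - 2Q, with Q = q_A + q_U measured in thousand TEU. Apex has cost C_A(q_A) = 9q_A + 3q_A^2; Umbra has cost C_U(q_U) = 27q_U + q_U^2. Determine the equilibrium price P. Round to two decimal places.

58.14

Apex's profit: π_A = (86 - 2Q)q_A - (9q_A + 3q_A²). Setting ∂π_A/∂q_A = 0: 77 - 10q_A - 2(q_U) = 0.
Umbra's first-order condition: 59 - 6q_U - 2(q_A) = 0.
Best responses: q_A = (77 - 2q_U)/10, q_U = (59 - 2q_A)/6.
Solving the pair: q_A = 43/7, q_U = 109/14.
Total output Q = 195/14, so price P = 86 - 2·(195/14) = 407/7.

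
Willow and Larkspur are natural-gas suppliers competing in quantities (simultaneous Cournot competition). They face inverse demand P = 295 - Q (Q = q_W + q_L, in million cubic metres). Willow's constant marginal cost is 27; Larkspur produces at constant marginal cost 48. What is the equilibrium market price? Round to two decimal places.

123.33

Willow's profit: π_W = (295 - Q)q_W - (27q_W). Setting ∂π_W/∂q_W = 0: 268 - 2q_W - (q_L) = 0.
Larkspur's first-order condition: 247 - 2q_L - (q_W) = 0.
Best responses: q_W = (268 - q_L)/2, q_L = (247 - q_W)/2.
Substituting one into the other gives q_W = 289/3 and q_L = 226/3.
Total output Q = 515/3, so price P = 295 - 515/3 = 370/3.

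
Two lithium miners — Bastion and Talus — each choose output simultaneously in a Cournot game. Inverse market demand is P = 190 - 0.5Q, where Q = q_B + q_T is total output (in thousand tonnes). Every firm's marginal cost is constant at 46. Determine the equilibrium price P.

A representative firm's profit is π_i = q_i(190 - 0.5Q) - 46q_i.
First-order condition (treating rivals' output as given): 144 - q_i - (1/2)q_j = 0.
With identical firms every q_j equals q_i, so q_j = q_i and 144 = (3/2)q_i, giving q_i = 96.
Total output Q = 192, so price P = 190 - (1/2)·192 = 94.

94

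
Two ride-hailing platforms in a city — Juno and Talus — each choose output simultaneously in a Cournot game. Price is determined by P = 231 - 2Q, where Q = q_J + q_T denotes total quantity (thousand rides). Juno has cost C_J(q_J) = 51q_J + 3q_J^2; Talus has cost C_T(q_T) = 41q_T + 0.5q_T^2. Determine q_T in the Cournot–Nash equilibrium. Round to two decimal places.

Juno's profit: π_J = (231 - 2Q)q_J - (51q_J + 3q_J²). Setting ∂π_J/∂q_J = 0: 180 - 10q_J - 2(q_T) = 0.
Talus's first-order condition: 190 - 5q_T - 2(q_J) = 0.
So q_J = (180 - 2q_T)/10 and q_T = (190 - 2q_J)/5.
Solving the pair: q_J = 260/23, q_T = 770/23.

33.48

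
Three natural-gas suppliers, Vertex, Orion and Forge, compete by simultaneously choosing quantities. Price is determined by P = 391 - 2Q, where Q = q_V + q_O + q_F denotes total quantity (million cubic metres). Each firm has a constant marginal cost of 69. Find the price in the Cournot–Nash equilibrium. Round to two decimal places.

149.50

Each firm earns π_i = (391 - 2Q)q_i - 69q_i.
Setting ∂π_i/∂q_i = 0 with rivals' quantities fixed: 322 - 4q_i - 2·Σ_{j≠i} q_j = 0.
By symmetry each firm produces the same amount; substituting Σ_{j≠i} q_j = 2q_i yields q_i = 322/8 = 161/4.
Total output Q = 483/4, so price P = 391 - 2·(483/4) = 299/2.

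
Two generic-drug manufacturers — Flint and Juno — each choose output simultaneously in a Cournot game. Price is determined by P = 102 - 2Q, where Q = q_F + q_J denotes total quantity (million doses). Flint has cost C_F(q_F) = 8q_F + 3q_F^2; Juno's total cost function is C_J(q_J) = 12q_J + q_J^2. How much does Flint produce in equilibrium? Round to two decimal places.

Flint's profit: π_F = (102 - 2Q)q_F - (8q_F + 3q_F²). Setting ∂π_F/∂q_F = 0: 94 - 10q_F - 2(q_J) = 0.
Juno's first-order condition: 90 - 6q_J - 2(q_F) = 0.
So q_F = (94 - 2q_J)/10 and q_J = (90 - 2q_F)/6.
Solving the pair: q_F = 48/7, q_J = 89/7.

6.86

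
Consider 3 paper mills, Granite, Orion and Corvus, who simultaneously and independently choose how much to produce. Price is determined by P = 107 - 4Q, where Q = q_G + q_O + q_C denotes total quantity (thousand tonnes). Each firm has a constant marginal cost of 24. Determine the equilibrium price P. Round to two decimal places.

44.75

A representative firm's profit is π_i = q_i(107 - 4Q) - 24q_i.
Setting ∂π_i/∂q_i = 0 with rivals' quantities fixed: 83 - 8q_i - 4·Σ_{j≠i} q_j = 0.
With identical firms every q_j equals q_i, so Σ_{j≠i} q_j = 2q_i and 83 = 16q_i, giving q_i = 83/16.
Total output Q = 249/16, so price P = 107 - 4·(249/16) = 179/4.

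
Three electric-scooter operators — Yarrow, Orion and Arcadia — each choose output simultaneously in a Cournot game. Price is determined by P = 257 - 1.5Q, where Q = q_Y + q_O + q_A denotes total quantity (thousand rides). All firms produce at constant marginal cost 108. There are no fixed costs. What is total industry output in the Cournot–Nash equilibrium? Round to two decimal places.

74.50

A representative firm's profit is π_i = q_i(257 - 1.5Q) - 108q_i.
First-order condition (treating rivals' output as given): 149 - 3q_i - (3/2)·Σ_{j≠i} q_j = 0.
By symmetry each firm produces the same amount; substituting Σ_{j≠i} q_j = 2q_i yields q_i = 149/6.
Total output Q = 149/6 + 149/6 + 149/6 = 149/2.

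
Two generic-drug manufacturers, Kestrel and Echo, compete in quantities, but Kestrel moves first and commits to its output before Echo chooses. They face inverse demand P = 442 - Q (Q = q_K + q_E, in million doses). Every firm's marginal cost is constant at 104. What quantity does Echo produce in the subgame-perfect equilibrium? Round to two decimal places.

The follower Echo best-responds to any q_K: π_E = (442 - Q)q_E - 104q_E.
Setting the follower's marginal profit to zero, 338 - q_K - 2q_E = 0, i.e. q_E = (338 - q_K)/2.
The leader anticipates this reaction. Substituting into P = 442 - Q gives P = 273 - (1/2)q_K, so π_K = (273 - (1/2)q_K)q_K - 104q_K.
The leader's first-order condition 169 - q_K = 0 yields q_K = 169.
Then q_E = (338 - 169)/2 = 169/2.

84.50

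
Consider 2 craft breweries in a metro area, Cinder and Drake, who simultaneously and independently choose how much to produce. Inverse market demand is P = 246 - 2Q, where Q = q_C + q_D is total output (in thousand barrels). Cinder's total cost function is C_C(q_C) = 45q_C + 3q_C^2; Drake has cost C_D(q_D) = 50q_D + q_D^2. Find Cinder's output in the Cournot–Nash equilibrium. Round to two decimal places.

14.54

Cinder's profit: π_C = (246 - 2Q)q_C - (45q_C + 3q_C²). Setting ∂π_C/∂q_C = 0: 201 - 10q_C - 2(q_D) = 0.
Drake's profit: π_D = (246 - 2Q)q_D - (50q_D + q_D²). Setting ∂π_D/∂q_D = 0: 196 - 6q_D - 2(q_C) = 0.
Rearranging gives the reaction functions q_C = (201 - 2q_D)/10 and q_D = (196 - 2q_C)/6.
Substituting one into the other gives q_C = 407/28 and q_D = 779/28.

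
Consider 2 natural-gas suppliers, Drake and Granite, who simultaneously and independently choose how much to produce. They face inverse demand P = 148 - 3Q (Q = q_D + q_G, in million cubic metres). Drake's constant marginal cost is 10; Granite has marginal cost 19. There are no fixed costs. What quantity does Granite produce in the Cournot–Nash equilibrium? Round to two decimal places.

13.33

Drake's profit: π_D = (148 - 3Q)q_D - (10q_D). Setting ∂π_D/∂q_D = 0: 138 - 6q_D - 3(q_G) = 0.
Granite's first-order condition: 129 - 6q_G - 3(q_D) = 0.
Rearranging gives the reaction functions q_D = (138 - 3q_G)/6 and q_G = (129 - 3q_D)/6.
Solving the pair: q_D = 49/3, q_G = 40/3.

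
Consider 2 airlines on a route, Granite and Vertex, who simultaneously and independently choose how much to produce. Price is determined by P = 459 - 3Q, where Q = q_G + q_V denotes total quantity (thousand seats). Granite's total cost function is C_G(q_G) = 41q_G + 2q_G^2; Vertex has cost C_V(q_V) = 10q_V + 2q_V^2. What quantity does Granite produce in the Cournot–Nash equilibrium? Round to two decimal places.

31.13

Granite's profit: π_G = (459 - 3Q)q_G - (41q_G + 2q_G²). Setting ∂π_G/∂q_G = 0: 418 - 10q_G - 3(q_V) = 0.
Vertex's profit: π_V = (459 - 3Q)q_V - (10q_V + 2q_V²). Setting ∂π_V/∂q_V = 0: 449 - 10q_V - 3(q_G) = 0.
So q_G = (418 - 3q_V)/10 and q_V = (449 - 3q_G)/10.
Solving the pair: q_G = 31.1319, q_V = 35.5604.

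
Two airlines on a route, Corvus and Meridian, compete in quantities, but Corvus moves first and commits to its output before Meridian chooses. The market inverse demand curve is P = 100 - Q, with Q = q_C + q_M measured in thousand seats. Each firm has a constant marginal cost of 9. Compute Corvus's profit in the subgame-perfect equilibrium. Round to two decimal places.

Solve by backward induction. Given q_C, the follower Meridian maximises π_M = (100 - q_C - q_M)q_M - 9q_M.
Follower FOC: 91 - q_C - 2q_M = 0, so q_M(q_C) = (91 - q_C)/2.
Corvus substitutes q_M(q_C) into its own profit: π_C = q_C(100 - q_C - (91 - q_C)/2) - 9q_C = (109/2 - (1/2)q_C)q_C - 9q_C.
Leader FOC: 91/2 - q_C = 0, so q_C = 91/2.
Then q_M = (91 - 91/2)/2 = 91/4.
Price P = 100 - 273/4 = 127/4.
Corvus's profit: (127/4 - 9)·(91/2) = 1035.1250.

1035.13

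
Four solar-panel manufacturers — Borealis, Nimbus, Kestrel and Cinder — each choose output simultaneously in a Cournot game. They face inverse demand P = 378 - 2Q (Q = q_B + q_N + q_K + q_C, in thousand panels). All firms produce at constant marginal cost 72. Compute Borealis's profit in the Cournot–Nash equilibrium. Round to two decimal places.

A representative firm's profit is π_i = q_i(378 - 2Q) - 72q_i.
First-order condition (treating rivals' output as given): 306 - 4q_i - 2·Σ_{j≠i} q_j = 0.
By symmetry each firm produces the same amount; substituting Σ_{j≠i} q_j = 3q_i yields q_i = 306/10 = 153/5.
Price P = 378 - 2·(612/5) = 666/5.
Borealis's profit: (666/5 - 72)·(153/5) = 1872.7200.

1872.72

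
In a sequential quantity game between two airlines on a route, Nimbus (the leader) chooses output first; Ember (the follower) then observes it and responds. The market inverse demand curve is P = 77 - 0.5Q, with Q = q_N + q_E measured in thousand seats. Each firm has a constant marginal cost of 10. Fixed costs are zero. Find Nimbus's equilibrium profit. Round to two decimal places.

1122.25

The follower Ember best-responds to any q_N: π_E = (77 - 0.5Q)q_E - 10q_E.
Follower FOC: 67 - (1/2)q_N - q_E = 0, so q_E(q_N) = (67 - (1/2)q_N).
Nimbus substitutes q_E(q_N) into its own profit: π_N = q_N(77 - (1/2)q_N - (67 - (1/2)q_N)/2) - 10q_N = (87/2 - (1/4)q_N)q_N - 10q_N.
The leader's first-order condition 67/2 - (1/2)q_N = 0 yields q_N = 67.
Then q_E = (67 - (1/2)·67) = 67/2.
Price P = 77 - (1/2)·(201/2) = 107/4.
Nimbus's profit: (107/4 - 10)·67 = 1122.2500.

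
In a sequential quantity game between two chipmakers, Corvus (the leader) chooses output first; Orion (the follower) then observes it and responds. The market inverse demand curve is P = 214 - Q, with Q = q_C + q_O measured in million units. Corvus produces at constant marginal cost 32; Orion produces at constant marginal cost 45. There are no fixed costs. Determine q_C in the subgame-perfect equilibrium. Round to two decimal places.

97.50

Solve by backward induction. Given q_C, the follower Orion maximises π_O = (214 - q_C - q_O)q_O - 45q_O.
Setting the follower's marginal profit to zero, 169 - q_C - 2q_O = 0, i.e. q_O = (169 - q_C)/2.
The leader anticipates this reaction. Substituting into P = 214 - Q gives P = 259/2 - (1/2)q_C, so π_C = (259/2 - (1/2)q_C)q_C - 32q_C.
Maximising: ∂π_C/∂q_C = 195/2 - q_C = 0, giving q_C = 195/2.
Then q_O = (169 - 195/2)/2 = 143/4.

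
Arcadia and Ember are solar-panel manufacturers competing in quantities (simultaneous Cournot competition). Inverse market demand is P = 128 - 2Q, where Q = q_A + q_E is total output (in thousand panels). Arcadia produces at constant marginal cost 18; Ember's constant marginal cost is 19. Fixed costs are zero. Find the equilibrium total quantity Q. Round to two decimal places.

36.50

Arcadia's profit: π_A = (128 - 2Q)q_A - (18q_A). Setting ∂π_A/∂q_A = 0: 110 - 4q_A - 2(q_E) = 0.
Ember's profit: π_E = (128 - 2Q)q_E - (19q_E). Setting ∂π_E/∂q_E = 0: 109 - 4q_E - 2(q_A) = 0.
Best responses: q_A = (110 - 2q_E)/4, q_E = (109 - 2q_A)/4.
Solving the pair: q_A = 37/2, q_E = 18.
Total output Q = 37/2 + 18 = 73/2.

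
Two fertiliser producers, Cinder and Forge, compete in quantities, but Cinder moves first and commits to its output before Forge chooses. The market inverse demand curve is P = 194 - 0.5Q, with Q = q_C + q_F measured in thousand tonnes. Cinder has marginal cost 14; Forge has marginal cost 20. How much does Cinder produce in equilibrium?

Solve by backward induction. Given q_C, the follower Forge maximises π_F = (194 - (1/2)q_C - (1/2)q_F)q_F - 20q_F.
Setting the follower's marginal profit to zero, 174 - (1/2)q_C - q_F = 0, i.e. q_F = (174 - (1/2)q_C).
The leader anticipates this reaction. Substituting into P = 194 - 0.5Q gives P = 107 - (1/4)q_C, so π_C = (107 - (1/4)q_C)q_C - 14q_C.
Maximising: ∂π_C/∂q_C = 93 - (1/2)q_C = 0, giving q_C = 186.
Then q_F = (174 - (1/2)·186) = 81.

186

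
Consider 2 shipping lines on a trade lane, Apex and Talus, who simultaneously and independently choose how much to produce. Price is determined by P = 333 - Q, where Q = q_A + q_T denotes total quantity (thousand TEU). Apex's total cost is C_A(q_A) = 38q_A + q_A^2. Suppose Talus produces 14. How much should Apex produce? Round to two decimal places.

70.25

With the rival's output fixed at 14, Apex's profit is π_A = (333 - 14 - q_A)q_A - (38q_A + q_A²) = (319 - q_A)q_A - (38q_A + q_A²).
∂π_A/∂q_A = 281 - 4q_A = 0, so q_A = 281/4.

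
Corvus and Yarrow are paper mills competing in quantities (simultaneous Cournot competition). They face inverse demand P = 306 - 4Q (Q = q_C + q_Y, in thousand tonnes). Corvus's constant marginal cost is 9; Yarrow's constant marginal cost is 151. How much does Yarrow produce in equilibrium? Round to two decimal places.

Corvus's profit: π_C = (306 - 4Q)q_C - (9q_C). Setting ∂π_C/∂q_C = 0: 297 - 8q_C - 4(q_Y) = 0.
Yarrow's first-order condition: 155 - 8q_Y - 4(q_C) = 0.
So q_C = (297 - 4q_Y)/8 and q_Y = (155 - 4q_C)/8.
Solving the pair: q_C = 439/12, q_Y = 13/12.

1.08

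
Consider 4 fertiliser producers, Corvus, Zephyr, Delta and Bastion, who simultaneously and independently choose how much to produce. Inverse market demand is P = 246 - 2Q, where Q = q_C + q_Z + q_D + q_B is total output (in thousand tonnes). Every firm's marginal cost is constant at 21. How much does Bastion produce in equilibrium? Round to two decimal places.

Each firm earns π_i = (246 - 2Q)q_i - 21q_i.
First-order condition (treating rivals' output as given): 225 - 4q_i - 2·Σ_{j≠i} q_j = 0.
By symmetry each firm produces the same amount; substituting Σ_{j≠i} q_j = 3q_i yields q_i = 225/10 = 45/2.

22.50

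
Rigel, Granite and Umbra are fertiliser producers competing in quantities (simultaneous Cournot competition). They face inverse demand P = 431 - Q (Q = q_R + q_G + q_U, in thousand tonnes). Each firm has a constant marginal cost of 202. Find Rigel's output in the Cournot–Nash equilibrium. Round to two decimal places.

57.25

A representative firm's profit is π_i = q_i(431 - Q) - 202q_i.
Setting ∂π_i/∂q_i = 0 with rivals' quantities fixed: 229 - 2q_i - Σ_{j≠i} q_j = 0.
With identical firms every q_j equals q_i, so Σ_{j≠i} q_j = 2q_i and 229 = 4q_i, giving q_i = 229/4.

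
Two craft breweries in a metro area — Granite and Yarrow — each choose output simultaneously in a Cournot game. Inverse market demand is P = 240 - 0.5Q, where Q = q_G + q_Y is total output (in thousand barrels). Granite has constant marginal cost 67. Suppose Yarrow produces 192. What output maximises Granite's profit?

With the rival's output fixed at 192, Granite's profit is π_G = (240 - (1/2)·192 - (1/2)q_G)q_G - (67q_G) = (144 - (1/2)q_G)q_G - (67q_G).
∂π_G/∂q_G = 77 - q_G = 0, so q_G = 77.

77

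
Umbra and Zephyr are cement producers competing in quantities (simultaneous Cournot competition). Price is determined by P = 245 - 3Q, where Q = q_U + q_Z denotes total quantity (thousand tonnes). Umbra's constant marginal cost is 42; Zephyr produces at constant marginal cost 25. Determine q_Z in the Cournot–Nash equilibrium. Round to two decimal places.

26.33

Umbra's profit: π_U = (245 - 3Q)q_U - (42q_U). Setting ∂π_U/∂q_U = 0: 203 - 6q_U - 3(q_Z) = 0.
Zephyr's first-order condition: 220 - 6q_Z - 3(q_U) = 0.
Best responses: q_U = (203 - 3q_Z)/6, q_Z = (220 - 3q_U)/6.
Solving the pair: q_U = 62/3, q_Z = 79/3.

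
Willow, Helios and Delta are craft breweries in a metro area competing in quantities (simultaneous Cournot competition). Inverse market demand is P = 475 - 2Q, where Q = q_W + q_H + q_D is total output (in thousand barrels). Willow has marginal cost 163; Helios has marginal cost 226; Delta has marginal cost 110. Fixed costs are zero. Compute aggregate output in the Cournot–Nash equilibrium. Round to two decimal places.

Willow's profit: π_W = (475 - 2Q)q_W - (163q_W). Setting ∂π_W/∂q_W = 0: 312 - 4q_W - 2(q_H + q_D) = 0.
Helios's profit: π_H = (475 - 2Q)q_H - (226q_H). Setting ∂π_H/∂q_H = 0: 249 - 4q_H - 2(q_W + q_D) = 0.
Delta's first-order condition: 365 - 4q_D - 2(q_W + q_H) = 0.
Adding the 3 first-order conditions: 926 − 8Q = 0, so Q = 463/4.
Back-substituting: q_W = (312 − 463/2)/2 = 161/4, q_H = (249 − 463/2)/2 = 35/4, q_D = (365 − 463/2)/2 = 267/4.
Total output Q = 161/4 + 35/4 + 267/4 = 463/4.

115.75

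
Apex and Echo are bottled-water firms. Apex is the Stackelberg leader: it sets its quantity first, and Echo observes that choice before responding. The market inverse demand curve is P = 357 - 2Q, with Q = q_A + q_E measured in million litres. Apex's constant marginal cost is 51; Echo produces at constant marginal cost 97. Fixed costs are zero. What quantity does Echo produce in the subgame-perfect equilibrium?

Solve by backward induction. Given q_A, the follower Echo maximises π_E = (357 - 2q_A - 2q_E)q_E - 97q_E.
Setting the follower's marginal profit to zero, 260 - 2q_A - 4q_E = 0, i.e. q_E = (260 - 2q_A)/4.
The leader anticipates this reaction. Substituting into P = 357 - 2Q gives P = 227 - q_A, so π_A = (227 - q_A)q_A - 51q_A.
The leader's first-order condition 176 - 2q_A = 0 yields q_A = 88.
Then q_E = (260 - 2·88)/4 = 21.

21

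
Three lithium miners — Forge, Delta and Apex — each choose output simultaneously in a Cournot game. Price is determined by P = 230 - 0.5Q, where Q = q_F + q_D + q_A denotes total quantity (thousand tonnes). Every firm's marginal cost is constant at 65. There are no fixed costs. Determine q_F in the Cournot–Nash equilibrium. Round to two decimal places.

82.50

A representative firm's profit is π_i = q_i(230 - 0.5Q) - 65q_i.
First-order condition (treating rivals' output as given): 165 - q_i - (1/2)·Σ_{j≠i} q_j = 0.
By symmetry each firm produces the same amount; substituting Σ_{j≠i} q_j = 2q_i yields q_i = 165/2.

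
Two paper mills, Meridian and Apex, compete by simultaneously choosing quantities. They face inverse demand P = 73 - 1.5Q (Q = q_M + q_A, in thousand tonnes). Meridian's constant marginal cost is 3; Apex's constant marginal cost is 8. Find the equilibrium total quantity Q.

Meridian's profit: π_M = (73 - 1.5Q)q_M - (3q_M). Setting ∂π_M/∂q_M = 0: 70 - 3q_M - (3/2)(q_A) = 0.
Apex's first-order condition: 65 - 3q_A - (3/2)(q_M) = 0.
So q_M = (70 - (3/2)q_A)/3 and q_A = (65 - (3/2)q_M)/3.
Substituting one into the other gives q_M = 50/3 and q_A = 40/3.
Total output Q = 50/3 + 40/3 = 30.

30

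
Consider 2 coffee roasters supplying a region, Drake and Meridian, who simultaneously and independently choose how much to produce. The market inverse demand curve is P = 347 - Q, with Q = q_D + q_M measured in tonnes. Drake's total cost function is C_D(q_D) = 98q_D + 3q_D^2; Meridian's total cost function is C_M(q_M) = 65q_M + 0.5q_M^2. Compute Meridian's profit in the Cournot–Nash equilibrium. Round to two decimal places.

Drake's profit: π_D = (347 - Q)q_D - (98q_D + 3q_D²). Setting ∂π_D/∂q_D = 0: 249 - 8q_D - (q_M) = 0.
Meridian's first-order condition: 282 - 3q_M - (q_D) = 0.
Best responses: q_D = (249 - q_M)/8, q_M = (282 - q_D)/3.
Substituting one into the other gives q_D = 465/23 and q_M = 87.2609.
Price P = 347 - 107.4783 = 239.5217.
Meridian's profit: 239.5217·87.2609 - 65·87.2609 - (1/2)·87.2609² = 11421.6890.

11421.69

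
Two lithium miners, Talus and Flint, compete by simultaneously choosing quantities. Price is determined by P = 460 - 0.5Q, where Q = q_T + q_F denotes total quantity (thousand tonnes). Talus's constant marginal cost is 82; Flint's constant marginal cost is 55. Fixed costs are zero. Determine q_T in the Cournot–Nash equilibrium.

234

Talus's profit: π_T = (460 - 0.5Q)q_T - (82q_T). Setting ∂π_T/∂q_T = 0: 378 - q_T - (1/2)(q_F) = 0.
Flint's profit: π_F = (460 - 0.5Q)q_F - (55q_F). Setting ∂π_F/∂q_F = 0: 405 - q_F - (1/2)(q_T) = 0.
Best responses: q_T = (378 - (1/2)q_F), q_F = (405 - (1/2)q_T).
Substituting one into the other gives q_T = 234 and q_F = 288.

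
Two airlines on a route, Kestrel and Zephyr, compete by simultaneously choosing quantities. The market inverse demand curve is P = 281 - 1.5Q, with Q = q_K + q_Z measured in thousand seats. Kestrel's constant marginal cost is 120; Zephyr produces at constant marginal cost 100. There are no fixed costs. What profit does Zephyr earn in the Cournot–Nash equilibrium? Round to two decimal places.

2992.67

Kestrel's profit: π_K = (281 - 1.5Q)q_K - (120q_K). Setting ∂π_K/∂q_K = 0: 161 - 3q_K - (3/2)(q_Z) = 0.
Zephyr's profit: π_Z = (281 - 1.5Q)q_Z - (100q_Z). Setting ∂π_Z/∂q_Z = 0: 181 - 3q_Z - (3/2)(q_K) = 0.
So q_K = (161 - (3/2)q_Z)/3 and q_Z = (181 - (3/2)q_K)/3.
Solving the pair: q_K = 94/3, q_Z = 134/3.
Price P = 281 - (3/2)·76 = 167.
Zephyr's profit: (167 - 100)·(134/3) = 2992.6667.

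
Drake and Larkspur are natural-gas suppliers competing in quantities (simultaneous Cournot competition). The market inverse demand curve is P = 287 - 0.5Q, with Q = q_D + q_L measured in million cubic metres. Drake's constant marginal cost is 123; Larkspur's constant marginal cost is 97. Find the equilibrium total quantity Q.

236

Drake's profit: π_D = (287 - 0.5Q)q_D - (123q_D). Setting ∂π_D/∂q_D = 0: 164 - q_D - (1/2)(q_L) = 0.
Larkspur's profit: π_L = (287 - 0.5Q)q_L - (97q_L). Setting ∂π_L/∂q_L = 0: 190 - q_L - (1/2)(q_D) = 0.
Rearranging gives the reaction functions q_D = (164 - (1/2)q_L) and q_L = (190 - (1/2)q_D).
Substituting one into the other gives q_D = 92 and q_L = 144.
Total output Q = 92 + 144 = 236.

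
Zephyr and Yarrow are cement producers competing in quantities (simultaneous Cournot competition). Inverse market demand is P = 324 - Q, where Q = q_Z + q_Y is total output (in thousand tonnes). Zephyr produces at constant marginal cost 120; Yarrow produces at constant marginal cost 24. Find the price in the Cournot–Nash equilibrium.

Zephyr's profit: π_Z = (324 - Q)q_Z - (120q_Z). Setting ∂π_Z/∂q_Z = 0: 204 - 2q_Z - (q_Y) = 0.
Yarrow's first-order condition: 300 - 2q_Y - (q_Z) = 0.
Rearranging gives the reaction functions q_Z = (204 - q_Y)/2 and q_Y = (300 - q_Z)/2.
Substituting one into the other gives q_Z = 36 and q_Y = 132.
Total output Q = 168, so price P = 324 - 168 = 156.

156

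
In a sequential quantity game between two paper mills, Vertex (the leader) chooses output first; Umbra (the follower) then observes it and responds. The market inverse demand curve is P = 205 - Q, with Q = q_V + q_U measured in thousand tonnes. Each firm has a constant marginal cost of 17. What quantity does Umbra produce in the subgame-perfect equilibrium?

The follower Umbra best-responds to any q_V: π_U = (205 - Q)q_U - 17q_U.
Setting the follower's marginal profit to zero, 188 - q_V - 2q_U = 0, i.e. q_U = (188 - q_V)/2.
Vertex substitutes q_U(q_V) into its own profit: π_V = q_V(205 - q_V - (188 - q_V)/2) - 17q_V = (111 - (1/2)q_V)q_V - 17q_V.
Maximising: ∂π_V/∂q_V = 94 - q_V = 0, giving q_V = 94.
Then q_U = (188 - 94)/2 = 47.

47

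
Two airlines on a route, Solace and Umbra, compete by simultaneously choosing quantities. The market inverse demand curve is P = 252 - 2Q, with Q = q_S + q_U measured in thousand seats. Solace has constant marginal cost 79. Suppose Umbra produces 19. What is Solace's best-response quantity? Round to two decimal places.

With the rival's output fixed at 19, Solace's profit is π_S = (252 - 2·19 - 2q_S)q_S - (79q_S) = (214 - 2q_S)q_S - (79q_S).
∂π_S/∂q_S = 135 - 4q_S = 0, so q_S = 135/4.

33.75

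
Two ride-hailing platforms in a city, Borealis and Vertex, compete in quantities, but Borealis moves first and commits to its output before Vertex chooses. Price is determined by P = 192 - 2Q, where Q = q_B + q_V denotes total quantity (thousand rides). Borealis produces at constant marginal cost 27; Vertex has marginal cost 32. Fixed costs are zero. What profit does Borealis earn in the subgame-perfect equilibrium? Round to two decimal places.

The follower Vertex best-responds to any q_B: π_V = (192 - 2Q)q_V - 32q_V.
∂π_V/∂q_V = 160 - 2q_B - 4q_V = 0 gives the reaction function q_V = (160 - 2q_B)/4.
Borealis substitutes q_V(q_B) into its own profit: π_B = q_B(192 - 2q_B - (160 - 2q_B)/2) - 27q_B = (112 - q_B)q_B - 27q_B.
Leader FOC: 85 - 2q_B = 0, so q_B = 85/2.
Then q_V = (160 - 2·(85/2))/4 = 75/4.
Price P = 192 - 2·(245/4) = 139/2.
Borealis's profit: (139/2 - 27)·(85/2) = 1806.2500.

1806.25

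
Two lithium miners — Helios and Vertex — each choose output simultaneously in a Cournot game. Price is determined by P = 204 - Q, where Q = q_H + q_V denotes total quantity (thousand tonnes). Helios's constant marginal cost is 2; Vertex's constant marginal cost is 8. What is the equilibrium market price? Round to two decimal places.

Helios's profit: π_H = (204 - Q)q_H - (2q_H). Setting ∂π_H/∂q_H = 0: 202 - 2q_H - (q_V) = 0.
Vertex's first-order condition: 196 - 2q_V - (q_H) = 0.
Rearranging gives the reaction functions q_H = (202 - q_V)/2 and q_V = (196 - q_H)/2.
Solving the pair: q_H = 208/3, q_V = 190/3.
Total output Q = 398/3, so price P = 204 - 398/3 = 214/3.

71.33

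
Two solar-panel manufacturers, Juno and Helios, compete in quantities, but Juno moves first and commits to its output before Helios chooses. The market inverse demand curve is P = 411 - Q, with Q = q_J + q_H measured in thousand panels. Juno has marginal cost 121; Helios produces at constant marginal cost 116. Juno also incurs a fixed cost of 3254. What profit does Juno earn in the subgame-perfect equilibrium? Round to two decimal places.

The follower Helios best-responds to any q_J: π_H = (411 - Q)q_H - 116q_H.
Setting the follower's marginal profit to zero, 295 - q_J - 2q_H = 0, i.e. q_H = (295 - q_J)/2.
Juno substitutes q_H(q_J) into its own profit: π_J = q_J(411 - q_J - (295 - q_J)/2) - 121q_J = (527/2 - (1/2)q_J)q_J - 121q_J.
Maximising: ∂π_J/∂q_J = 285/2 - q_J = 0, giving q_J = 285/2.
Then q_H = (295 - 285/2)/2 = 305/4.
Price P = 411 - 875/4 = 769/4.
Juno's profit: (769/4 - 121)·(285/2) - 3254 = 6899.1250.

6899.13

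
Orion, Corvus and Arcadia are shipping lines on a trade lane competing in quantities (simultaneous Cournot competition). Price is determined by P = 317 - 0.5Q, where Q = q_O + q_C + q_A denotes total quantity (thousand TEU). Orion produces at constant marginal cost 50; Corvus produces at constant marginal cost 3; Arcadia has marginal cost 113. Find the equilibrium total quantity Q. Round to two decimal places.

Orion's profit: π_O = (317 - 0.5Q)q_O - (50q_O). Setting ∂π_O/∂q_O = 0: 267 - q_O - (1/2)(q_C + q_A) = 0.
Corvus's first-order condition: 314 - q_C - (1/2)(q_O + q_A) = 0.
Arcadia's first-order condition: 204 - q_A - (1/2)(q_O + q_C) = 0.
Adding the 3 first-order conditions: 785 − 2Q = 0, so Q = 785/2.
Back-substituting: q_O = (267 − 785/4)/(1/2) = 283/2, q_C = (314 − 785/4)/(1/2) = 471/2, q_A = (204 − 785/4)/(1/2) = 31/2.
Total output Q = 283/2 + 471/2 + 31/2 = 785/2.

392.50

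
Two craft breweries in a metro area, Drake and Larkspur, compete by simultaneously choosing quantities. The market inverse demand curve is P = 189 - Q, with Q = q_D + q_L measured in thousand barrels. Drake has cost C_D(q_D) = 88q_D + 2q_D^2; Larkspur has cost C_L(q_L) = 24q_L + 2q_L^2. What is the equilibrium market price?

151

Drake's profit: π_D = (189 - Q)q_D - (88q_D + 2q_D²). Setting ∂π_D/∂q_D = 0: 101 - 6q_D - (q_L) = 0.
Larkspur's profit: π_L = (189 - Q)q_L - (24q_L + 2q_L²). Setting ∂π_L/∂q_L = 0: 165 - 6q_L - (q_D) = 0.
Best responses: q_D = (101 - q_L)/6, q_L = (165 - q_D)/6.
Substituting one into the other gives q_D = 63/5 and q_L = 127/5.
Total output Q = 38, so price P = 189 - 38 = 151.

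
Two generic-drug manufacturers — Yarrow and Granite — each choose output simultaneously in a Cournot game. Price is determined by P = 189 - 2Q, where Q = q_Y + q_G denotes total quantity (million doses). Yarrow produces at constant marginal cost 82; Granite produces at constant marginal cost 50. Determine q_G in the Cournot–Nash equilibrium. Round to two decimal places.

Yarrow's profit: π_Y = (189 - 2Q)q_Y - (82q_Y). Setting ∂π_Y/∂q_Y = 0: 107 - 4q_Y - 2(q_G) = 0.
Granite's profit: π_G = (189 - 2Q)q_G - (50q_G). Setting ∂π_G/∂q_G = 0: 139 - 4q_G - 2(q_Y) = 0.
Rearranging gives the reaction functions q_Y = (107 - 2q_G)/4 and q_G = (139 - 2q_Y)/4.
Substituting one into the other gives q_Y = 25/2 and q_G = 57/2.

28.50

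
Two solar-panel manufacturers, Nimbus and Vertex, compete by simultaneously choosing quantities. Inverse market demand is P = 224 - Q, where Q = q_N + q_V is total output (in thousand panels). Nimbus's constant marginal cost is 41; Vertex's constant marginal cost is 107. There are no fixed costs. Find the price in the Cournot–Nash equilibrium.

Nimbus's profit: π_N = (224 - Q)q_N - (41q_N). Setting ∂π_N/∂q_N = 0: 183 - 2q_N - (q_V) = 0.
Vertex's first-order condition: 117 - 2q_V - (q_N) = 0.
So q_N = (183 - q_V)/2 and q_V = (117 - q_N)/2.
Solving the pair: q_N = 83, q_V = 17.
Total output Q = 100, so price P = 224 - 100 = 124.

124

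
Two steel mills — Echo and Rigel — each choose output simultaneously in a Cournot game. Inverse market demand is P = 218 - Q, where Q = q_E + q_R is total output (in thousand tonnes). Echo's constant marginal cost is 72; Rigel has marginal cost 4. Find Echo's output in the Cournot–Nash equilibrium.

26

Echo's profit: π_E = (218 - Q)q_E - (72q_E). Setting ∂π_E/∂q_E = 0: 146 - 2q_E - (q_R) = 0.
Rigel's first-order condition: 214 - 2q_R - (q_E) = 0.
Rearranging gives the reaction functions q_E = (146 - q_R)/2 and q_R = (214 - q_E)/2.
Substituting one into the other gives q_E = 26 and q_R = 94.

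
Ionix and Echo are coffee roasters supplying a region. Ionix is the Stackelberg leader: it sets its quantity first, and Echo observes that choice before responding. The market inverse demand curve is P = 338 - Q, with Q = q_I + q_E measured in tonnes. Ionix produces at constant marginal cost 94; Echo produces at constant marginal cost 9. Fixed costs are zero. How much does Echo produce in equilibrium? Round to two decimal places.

Solve by backward induction. Given q_I, the follower Echo maximises π_E = (338 - q_I - q_E)q_E - 9q_E.
∂π_E/∂q_E = 329 - q_I - 2q_E = 0 gives the reaction function q_E = (329 - q_I)/2.
Ionix substitutes q_E(q_I) into its own profit: π_I = q_I(338 - q_I - (329 - q_I)/2) - 94q_I = (347/2 - (1/2)q_I)q_I - 94q_I.
The leader's first-order condition 159/2 - q_I = 0 yields q_I = 159/2.
Then q_E = (329 - 159/2)/2 = 499/4.

124.75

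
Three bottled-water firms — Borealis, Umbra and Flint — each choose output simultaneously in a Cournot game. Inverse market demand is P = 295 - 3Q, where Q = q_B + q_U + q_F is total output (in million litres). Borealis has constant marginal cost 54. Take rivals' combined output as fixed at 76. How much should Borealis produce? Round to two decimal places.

With rivals' combined output fixed at 76, Borealis's profit is π_B = (295 - 3·76 - 3q_B)q_B - (54q_B) = (67 - 3q_B)q_B - (54q_B).
∂π_B/∂q_B = 13 - 6q_B = 0, so q_B = 13/6.

2.17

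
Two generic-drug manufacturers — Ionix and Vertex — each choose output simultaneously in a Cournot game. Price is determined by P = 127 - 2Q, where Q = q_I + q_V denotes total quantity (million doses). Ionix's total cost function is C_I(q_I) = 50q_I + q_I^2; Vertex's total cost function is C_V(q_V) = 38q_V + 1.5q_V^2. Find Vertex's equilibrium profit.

350

Ionix's profit: π_I = (127 - 2Q)q_I - (50q_I + q_I²). Setting ∂π_I/∂q_I = 0: 77 - 6q_I - 2(q_V) = 0.
Vertex's profit: π_V = (127 - 2Q)q_V - (38q_V + (3/2)q_V²). Setting ∂π_V/∂q_V = 0: 89 - 7q_V - 2(q_I) = 0.
Rearranging gives the reaction functions q_I = (77 - 2q_V)/6 and q_V = (89 - 2q_I)/7.
Solving the pair: q_I = 19/2, q_V = 10.
Price P = 127 - 2·(39/2) = 88.
Vertex's profit: 88·10 - 38·10 - (3/2)·10² = 350.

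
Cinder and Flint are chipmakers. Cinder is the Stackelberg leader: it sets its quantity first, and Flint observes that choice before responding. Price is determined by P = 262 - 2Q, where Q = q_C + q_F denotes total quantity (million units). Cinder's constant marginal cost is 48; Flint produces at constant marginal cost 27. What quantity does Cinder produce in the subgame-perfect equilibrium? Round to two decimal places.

48.25

Solve by backward induction. Given q_C, the follower Flint maximises π_F = (262 - 2q_C - 2q_F)q_F - 27q_F.
Follower FOC: 235 - 2q_C - 4q_F = 0, so q_F(q_C) = (235 - 2q_C)/4.
Cinder substitutes q_F(q_C) into its own profit: π_C = q_C(262 - 2q_C - (235 - 2q_C)/2) - 48q_C = (289/2 - q_C)q_C - 48q_C.
Leader FOC: 193/2 - 2q_C = 0, so q_C = 193/4.
Then q_F = (235 - 2·(193/4))/4 = 277/8.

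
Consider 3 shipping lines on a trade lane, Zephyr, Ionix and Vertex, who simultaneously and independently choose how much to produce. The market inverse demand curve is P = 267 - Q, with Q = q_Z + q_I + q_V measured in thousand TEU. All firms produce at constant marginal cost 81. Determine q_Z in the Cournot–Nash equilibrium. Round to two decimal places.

Each firm earns π_i = (267 - Q)q_i - 81q_i.
First-order condition (treating rivals' output as given): 186 - 2q_i - Σ_{j≠i} q_j = 0.
By symmetry each firm produces the same amount; substituting Σ_{j≠i} q_j = 2q_i yields q_i = 186/4 = 93/2.

46.50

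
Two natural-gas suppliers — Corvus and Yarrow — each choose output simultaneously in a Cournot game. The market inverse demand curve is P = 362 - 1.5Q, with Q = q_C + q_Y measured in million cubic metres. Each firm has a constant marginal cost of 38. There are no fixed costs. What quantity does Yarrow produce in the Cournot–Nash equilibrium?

A representative firm's profit is π_i = q_i(362 - 1.5Q) - 38q_i.
First-order condition (treating rivals' output as given): 324 - 3q_i - (3/2)q_j = 0.
By symmetry each firm produces the same amount; substituting q_j = q_i yields q_i = 324/(9/2) = 72.

72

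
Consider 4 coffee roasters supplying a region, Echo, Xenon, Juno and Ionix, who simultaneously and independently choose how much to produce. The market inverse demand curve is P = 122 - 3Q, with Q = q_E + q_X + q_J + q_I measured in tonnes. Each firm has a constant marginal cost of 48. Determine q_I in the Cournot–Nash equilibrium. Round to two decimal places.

A representative firm's profit is π_i = q_i(122 - 3Q) - 48q_i.
Setting ∂π_i/∂q_i = 0 with rivals' quantities fixed: 74 - 6q_i - 3·Σ_{j≠i} q_j = 0.
By symmetry each firm produces the same amount; substituting Σ_{j≠i} q_j = 3q_i yields q_i = 74/15.

4.93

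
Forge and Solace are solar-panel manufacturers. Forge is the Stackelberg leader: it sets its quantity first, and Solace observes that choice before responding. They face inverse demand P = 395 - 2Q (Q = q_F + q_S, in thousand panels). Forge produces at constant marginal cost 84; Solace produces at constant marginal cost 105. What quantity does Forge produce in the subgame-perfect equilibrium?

Solve by backward induction. Given q_F, the follower Solace maximises π_S = (395 - 2q_F - 2q_S)q_S - 105q_S.
Setting the follower's marginal profit to zero, 290 - 2q_F - 4q_S = 0, i.e. q_S = (290 - 2q_F)/4.
The leader anticipates this reaction. Substituting into P = 395 - 2Q gives P = 250 - q_F, so π_F = (250 - q_F)q_F - 84q_F.
The leader's first-order condition 166 - 2q_F = 0 yields q_F = 83.
Then q_S = (290 - 2·83)/4 = 31.

83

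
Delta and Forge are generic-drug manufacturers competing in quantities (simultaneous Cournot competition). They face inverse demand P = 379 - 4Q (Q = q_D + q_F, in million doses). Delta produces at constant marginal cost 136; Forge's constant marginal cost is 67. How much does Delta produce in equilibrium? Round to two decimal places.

Delta's profit: π_D = (379 - 4Q)q_D - (136q_D). Setting ∂π_D/∂q_D = 0: 243 - 8q_D - 4(q_F) = 0.
Forge's first-order condition: 312 - 8q_F - 4(q_D) = 0.
Rearranging gives the reaction functions q_D = (243 - 4q_F)/8 and q_F = (312 - 4q_D)/8.
Solving the pair: q_D = 29/2, q_F = 127/4.

14.50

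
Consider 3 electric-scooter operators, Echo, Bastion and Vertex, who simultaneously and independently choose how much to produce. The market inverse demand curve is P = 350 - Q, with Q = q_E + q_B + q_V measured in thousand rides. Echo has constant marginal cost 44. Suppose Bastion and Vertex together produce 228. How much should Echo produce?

With rivals' combined output fixed at 228, Echo's profit is π_E = (350 - 228 - q_E)q_E - (44q_E) = (122 - q_E)q_E - (44q_E).
∂π_E/∂q_E = 78 - 2q_E = 0, so q_E = 39.

39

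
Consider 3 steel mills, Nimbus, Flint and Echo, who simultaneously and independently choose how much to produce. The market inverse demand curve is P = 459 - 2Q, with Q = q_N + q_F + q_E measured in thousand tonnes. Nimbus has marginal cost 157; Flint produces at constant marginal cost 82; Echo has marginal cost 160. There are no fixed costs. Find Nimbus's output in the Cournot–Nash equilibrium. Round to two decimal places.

Nimbus's profit: π_N = (459 - 2Q)q_N - (157q_N). Setting ∂π_N/∂q_N = 0: 302 - 4q_N - 2(q_F + q_E) = 0.
Flint's first-order condition: 377 - 4q_F - 2(q_N + q_E) = 0.
Echo's profit: π_E = (459 - 2Q)q_E - (160q_E). Setting ∂π_E/∂q_E = 0: 299 - 4q_E - 2(q_N + q_F) = 0.
Adding the 3 conditions: 978 − 4Q − 4Q = 0, i.e. Q = 489/4.
Back-substituting: q_N = (302 − 489/2)/2 = 115/4, q_F = (377 − 489/2)/2 = 265/4, q_E = (299 − 489/2)/2 = 109/4.

28.75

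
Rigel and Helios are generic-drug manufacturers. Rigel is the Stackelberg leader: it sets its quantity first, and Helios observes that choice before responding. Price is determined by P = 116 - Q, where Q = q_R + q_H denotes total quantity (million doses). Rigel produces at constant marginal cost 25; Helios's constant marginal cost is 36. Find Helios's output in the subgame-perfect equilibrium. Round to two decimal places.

14.50

Solve by backward induction. Given q_R, the follower Helios maximises π_H = (116 - q_R - q_H)q_H - 36q_H.
Setting the follower's marginal profit to zero, 80 - q_R - 2q_H = 0, i.e. q_H = (80 - q_R)/2.
Rigel substitutes q_H(q_R) into its own profit: π_R = q_R(116 - q_R - (80 - q_R)/2) - 25q_R = (76 - (1/2)q_R)q_R - 25q_R.
The leader's first-order condition 51 - q_R = 0 yields q_R = 51.
Then q_H = (80 - 51)/2 = 29/2.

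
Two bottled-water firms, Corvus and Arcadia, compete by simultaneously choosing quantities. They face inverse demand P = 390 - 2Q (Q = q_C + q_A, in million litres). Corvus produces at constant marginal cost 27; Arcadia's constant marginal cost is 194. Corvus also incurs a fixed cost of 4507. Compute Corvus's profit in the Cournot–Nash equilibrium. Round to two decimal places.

Corvus's profit: π_C = (390 - 2Q)q_C - (27q_C). Setting ∂π_C/∂q_C = 0: 363 - 4q_C - 2(q_A) = 0.
Arcadia's first-order condition: 196 - 4q_A - 2(q_C) = 0.
So q_C = (363 - 2q_A)/4 and q_A = (196 - 2q_C)/4.
Solving the pair: q_C = 265/3, q_A = 29/6.
Price P = 390 - 2·(559/6) = 611/3.
Corvus's profit: (611/3 - 27)·(265/3) - 4507 = 11098.5556.

11098.56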